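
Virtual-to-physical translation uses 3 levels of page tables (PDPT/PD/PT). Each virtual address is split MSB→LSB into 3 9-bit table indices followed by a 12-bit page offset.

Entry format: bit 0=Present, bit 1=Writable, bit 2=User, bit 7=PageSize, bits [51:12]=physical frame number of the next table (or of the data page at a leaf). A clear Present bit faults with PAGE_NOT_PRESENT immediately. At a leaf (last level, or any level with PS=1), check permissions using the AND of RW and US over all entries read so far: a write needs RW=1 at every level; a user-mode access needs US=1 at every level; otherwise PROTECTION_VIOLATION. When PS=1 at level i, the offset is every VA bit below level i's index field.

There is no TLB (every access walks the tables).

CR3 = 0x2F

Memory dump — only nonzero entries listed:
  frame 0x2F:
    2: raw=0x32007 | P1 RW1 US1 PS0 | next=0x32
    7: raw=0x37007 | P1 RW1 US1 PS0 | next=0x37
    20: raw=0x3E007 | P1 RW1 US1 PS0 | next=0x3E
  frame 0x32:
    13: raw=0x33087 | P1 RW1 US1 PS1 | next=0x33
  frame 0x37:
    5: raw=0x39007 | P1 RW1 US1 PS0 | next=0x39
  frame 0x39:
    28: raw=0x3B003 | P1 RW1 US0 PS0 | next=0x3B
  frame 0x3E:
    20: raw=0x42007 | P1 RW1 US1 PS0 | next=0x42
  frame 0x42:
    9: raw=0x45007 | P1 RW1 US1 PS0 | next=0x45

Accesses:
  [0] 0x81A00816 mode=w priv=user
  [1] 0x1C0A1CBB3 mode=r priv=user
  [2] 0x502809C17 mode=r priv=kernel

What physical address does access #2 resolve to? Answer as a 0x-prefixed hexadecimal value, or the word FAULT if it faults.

Walk each access:
#0 VA=0x81A00816 (w,user):
  L0 @0x2F[2] → 0x32007  P=1,RW=1,US=1,PS=0
  L1 @0x32[13] → 0x33087  P=1,RW=1,US=1,PS=1
  ⇒ phys 0x33816 (huge @L1)  [2 reads]
#1 VA=0x1C0A1CBB3 (r,user):
  L0 @0x2F[7] → 0x37007  P=1,RW=1,US=1,PS=0
  L1 @0x37[5] → 0x39007  P=1,RW=1,US=1,PS=0
  L2 @0x39[28] → 0x3B003  P=1,RW=1,US=0,PS=0
  ✗ PROTECTION_VIOLATION  [3 reads]
#2 VA=0x502809C17 (r,kernel):
  L0 @0x2F[20] → 0x3E007  P=1,RW=1,US=1,PS=0
  L1 @0x3E[20] → 0x42007  P=1,RW=1,US=1,PS=0
  L2 @0x42[9] → 0x45007  P=1,RW=1,US=1,PS=0
  ⇒ phys 0x45C17  [3 reads]

Access #2 PA: 0x45C17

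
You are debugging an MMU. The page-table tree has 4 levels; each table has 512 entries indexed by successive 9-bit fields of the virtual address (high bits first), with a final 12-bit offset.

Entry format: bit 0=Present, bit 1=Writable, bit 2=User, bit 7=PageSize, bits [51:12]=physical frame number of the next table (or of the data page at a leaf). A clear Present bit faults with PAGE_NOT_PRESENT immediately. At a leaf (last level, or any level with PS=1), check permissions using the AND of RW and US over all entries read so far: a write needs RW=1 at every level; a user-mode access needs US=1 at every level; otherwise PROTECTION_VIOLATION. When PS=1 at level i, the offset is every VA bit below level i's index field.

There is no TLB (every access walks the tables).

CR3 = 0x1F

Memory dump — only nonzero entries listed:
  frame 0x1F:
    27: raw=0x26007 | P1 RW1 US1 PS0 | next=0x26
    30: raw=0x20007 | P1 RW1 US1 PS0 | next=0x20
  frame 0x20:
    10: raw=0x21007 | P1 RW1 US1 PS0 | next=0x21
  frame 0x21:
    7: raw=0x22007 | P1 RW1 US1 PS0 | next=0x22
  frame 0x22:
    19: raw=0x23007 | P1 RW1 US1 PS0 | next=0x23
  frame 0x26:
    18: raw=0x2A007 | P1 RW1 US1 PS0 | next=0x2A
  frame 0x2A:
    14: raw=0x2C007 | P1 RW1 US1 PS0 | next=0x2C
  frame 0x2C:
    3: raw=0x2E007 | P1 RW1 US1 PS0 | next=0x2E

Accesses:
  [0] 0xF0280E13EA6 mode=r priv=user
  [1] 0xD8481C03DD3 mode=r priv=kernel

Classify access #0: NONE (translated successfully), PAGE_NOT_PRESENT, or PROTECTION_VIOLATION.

Trace:
#0 VA=0xF0280E13EA6 (r,user):
  L0 @0x1F[30] → 0x20007  P=1,RW=1,US=1,PS=0
  L1 @0x20[10] → 0x21007  P=1,RW=1,US=1,PS=0
  L2 @0x21[7] → 0x22007  P=1,RW=1,US=1,PS=0
  L3 @0x22[19] → 0x23007  P=1,RW=1,US=1,PS=0
  ✓ 0x23EA6  — 4 lookups
#1 VA=0xD8481C03DD3 (r,kernel):
  L0 @0x1F[27] → 0x26007  P=1,RW=1,US=1,PS=0
  L1 @0x26[18] → 0x2A007  P=1,RW=1,US=1,PS=0
  L2 @0x2A[14] → 0x2C007  P=1,RW=1,US=1,PS=0
  L3 @0x2C[3] → 0x2E007  P=1,RW=1,US=1,PS=0
  ✓ 0x2EDD3  — 4 lookups

Access #0 fault: NONE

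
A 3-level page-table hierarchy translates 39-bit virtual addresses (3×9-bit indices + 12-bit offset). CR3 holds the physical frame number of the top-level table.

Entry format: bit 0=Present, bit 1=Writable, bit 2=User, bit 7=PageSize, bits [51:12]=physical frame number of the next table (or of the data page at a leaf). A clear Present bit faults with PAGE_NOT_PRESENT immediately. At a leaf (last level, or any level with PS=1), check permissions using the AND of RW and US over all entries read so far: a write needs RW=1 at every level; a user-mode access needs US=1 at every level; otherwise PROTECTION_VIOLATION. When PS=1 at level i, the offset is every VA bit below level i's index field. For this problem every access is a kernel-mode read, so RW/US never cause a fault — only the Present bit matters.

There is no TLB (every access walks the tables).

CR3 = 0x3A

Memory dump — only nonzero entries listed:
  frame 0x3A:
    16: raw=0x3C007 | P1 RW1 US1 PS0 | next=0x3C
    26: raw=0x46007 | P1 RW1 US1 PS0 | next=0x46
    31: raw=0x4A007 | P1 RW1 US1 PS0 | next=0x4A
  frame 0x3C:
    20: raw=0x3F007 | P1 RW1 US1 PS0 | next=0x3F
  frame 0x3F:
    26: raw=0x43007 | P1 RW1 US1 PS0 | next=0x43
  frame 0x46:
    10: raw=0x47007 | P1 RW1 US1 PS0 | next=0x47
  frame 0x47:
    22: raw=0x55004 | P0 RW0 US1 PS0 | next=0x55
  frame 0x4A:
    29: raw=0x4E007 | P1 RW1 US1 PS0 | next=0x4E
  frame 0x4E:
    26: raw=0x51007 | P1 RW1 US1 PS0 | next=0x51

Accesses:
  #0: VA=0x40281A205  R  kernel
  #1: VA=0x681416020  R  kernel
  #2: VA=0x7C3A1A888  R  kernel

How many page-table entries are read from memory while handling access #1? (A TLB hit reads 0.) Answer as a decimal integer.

Trace:
#0 VA=0x40281A205 (r,kernel):
  L0 @0x3A[16] → 0x3C007  P=1,RW=1,US=1,PS=0
  L1 @0x3C[20] → 0x3F007  P=1,RW=1,US=1,PS=0
  L2 @0x3F[26] → 0x43007  P=1,RW=1,US=1,PS=0
  ⇒ phys 0x43205  [3 reads]
#1 VA=0x681416020 (r,kernel):
  L0 @0x3A[26] → 0x46007  P=1,RW=1,US=1,PS=0
  L1 @0x46[10] → 0x47007  P=1,RW=1,US=1,PS=0
  L2 @0x47[22] → 0x55004  P=0,RW=0,US=1,PS=0
  ✗ PAGE_NOT_PRESENT  [3 reads]
#2 VA=0x7C3A1A888 (r,kernel):
  L0 @0x3A[31] → 0x4A007  P=1,RW=1,US=1,PS=0
  L1 @0x4A[29] → 0x4E007  P=1,RW=1,US=1,PS=0
  L2 @0x4E[26] → 0x51007  P=1,RW=1,US=1,PS=0
  ⇒ phys 0x51888  [3 reads]

Entries read for #1: 3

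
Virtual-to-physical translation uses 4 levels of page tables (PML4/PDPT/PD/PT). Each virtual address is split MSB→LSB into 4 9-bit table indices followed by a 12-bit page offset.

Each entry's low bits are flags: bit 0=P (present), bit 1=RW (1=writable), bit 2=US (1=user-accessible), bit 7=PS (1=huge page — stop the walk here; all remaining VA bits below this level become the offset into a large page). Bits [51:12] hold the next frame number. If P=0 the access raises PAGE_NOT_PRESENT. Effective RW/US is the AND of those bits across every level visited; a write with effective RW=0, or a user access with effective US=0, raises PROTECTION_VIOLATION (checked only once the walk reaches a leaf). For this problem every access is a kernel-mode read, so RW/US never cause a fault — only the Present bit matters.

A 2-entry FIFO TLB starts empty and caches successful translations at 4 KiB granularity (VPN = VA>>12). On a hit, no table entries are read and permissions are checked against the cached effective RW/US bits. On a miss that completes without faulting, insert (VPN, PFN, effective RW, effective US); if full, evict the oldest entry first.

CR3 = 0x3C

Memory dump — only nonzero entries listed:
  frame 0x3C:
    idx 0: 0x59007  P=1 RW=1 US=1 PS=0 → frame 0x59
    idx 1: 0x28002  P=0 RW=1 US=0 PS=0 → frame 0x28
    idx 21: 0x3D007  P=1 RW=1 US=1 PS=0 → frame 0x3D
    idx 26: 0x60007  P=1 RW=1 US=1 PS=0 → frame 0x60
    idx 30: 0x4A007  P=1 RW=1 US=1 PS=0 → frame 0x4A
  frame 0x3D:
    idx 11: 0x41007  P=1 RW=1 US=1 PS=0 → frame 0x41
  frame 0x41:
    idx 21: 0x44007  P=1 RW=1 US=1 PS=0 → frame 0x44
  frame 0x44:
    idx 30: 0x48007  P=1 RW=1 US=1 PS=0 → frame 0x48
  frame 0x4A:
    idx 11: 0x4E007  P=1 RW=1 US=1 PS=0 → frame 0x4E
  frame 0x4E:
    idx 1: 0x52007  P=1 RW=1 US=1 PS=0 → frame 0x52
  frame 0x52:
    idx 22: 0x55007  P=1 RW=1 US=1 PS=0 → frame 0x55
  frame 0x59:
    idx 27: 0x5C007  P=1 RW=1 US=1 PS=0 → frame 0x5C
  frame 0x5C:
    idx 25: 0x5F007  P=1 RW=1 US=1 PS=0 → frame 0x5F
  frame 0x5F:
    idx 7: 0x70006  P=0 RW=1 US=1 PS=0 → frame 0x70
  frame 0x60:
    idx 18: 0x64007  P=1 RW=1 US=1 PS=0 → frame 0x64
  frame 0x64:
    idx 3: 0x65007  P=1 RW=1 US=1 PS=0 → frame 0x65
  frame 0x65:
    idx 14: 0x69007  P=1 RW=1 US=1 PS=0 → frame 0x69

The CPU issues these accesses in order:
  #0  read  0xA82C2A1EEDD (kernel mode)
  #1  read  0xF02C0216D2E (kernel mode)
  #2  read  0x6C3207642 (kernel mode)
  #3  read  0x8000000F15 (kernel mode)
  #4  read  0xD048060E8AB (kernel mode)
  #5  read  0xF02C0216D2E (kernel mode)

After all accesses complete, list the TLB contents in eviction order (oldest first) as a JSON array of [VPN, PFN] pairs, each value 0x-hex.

Trace:
#0 VA=0xA82C2A1EEDD (r,kernel):
  [0] read 0x3C idx=21: raw=0x3D007 flags P=1 W=1 U=1 S=0
  [1] read 0x3D idx=11: raw=0x41007 flags P=1 W=1 U=1 S=0
  [2] read 0x41 idx=21: raw=0x44007 flags P=1 W=1 U=1 S=0
  [3] read 0x44 idx=30: raw=0x48007 flags P=1 W=1 U=1 S=0
  → PA=0x48EDD  (4 entries read)
#1 VA=0xF02C0216D2E (r,kernel):
  [0] read 0x3C idx=30: raw=0x4A007 flags P=1 W=1 U=1 S=0
  [1] read 0x4A idx=11: raw=0x4E007 flags P=1 W=1 U=1 S=0
  [2] read 0x4E idx=1: raw=0x52007 flags P=1 W=1 U=1 S=0
  [3] read 0x52 idx=22: raw=0x55007 flags P=1 W=1 U=1 S=0
  → PA=0x55D2E  (4 entries read)
#2 VA=0x6C3207642 (r,kernel):
  [0] read 0x3C idx=0: raw=0x59007 flags P=1 W=1 U=1 S=0
  [1] read 0x59 idx=27: raw=0x5C007 flags P=1 W=1 U=1 S=0
  [2] read 0x5C idx=25: raw=0x5F007 flags P=1 W=1 U=1 S=0
  [3] read 0x5F idx=7: raw=0x70006 flags P=0 W=1 U=1 S=0
  → PAGE_NOT_PRESENT  (4 entries read)
#3 VA=0x8000000F15 (r,kernel):
  [0] read 0x3C idx=1: raw=0x28002 flags P=0 W=1 U=0 S=0
  → PAGE_NOT_PRESENT  (1 entries read)
#4 VA=0xD048060E8AB (r,kernel):
  [0] read 0x3C idx=26: raw=0x60007 flags P=1 W=1 U=1 S=0
  [1] read 0x60 idx=18: raw=0x64007 flags P=1 W=1 U=1 S=0
  [2] read 0x64 idx=3: raw=0x65007 flags P=1 W=1 U=1 S=0
  [3] read 0x65 idx=14: raw=0x69007 flags P=1 W=1 U=1 S=0
  → PA=0x698AB  (4 entries read)
#5 VA=0xF02C0216D2E (r,kernel):
  TLB hit vpn=0xF02C0216 → PA=0x55D2E

TLB: [["0xF02C0216", "0x55"], ["0xD048060E", "0x69"]]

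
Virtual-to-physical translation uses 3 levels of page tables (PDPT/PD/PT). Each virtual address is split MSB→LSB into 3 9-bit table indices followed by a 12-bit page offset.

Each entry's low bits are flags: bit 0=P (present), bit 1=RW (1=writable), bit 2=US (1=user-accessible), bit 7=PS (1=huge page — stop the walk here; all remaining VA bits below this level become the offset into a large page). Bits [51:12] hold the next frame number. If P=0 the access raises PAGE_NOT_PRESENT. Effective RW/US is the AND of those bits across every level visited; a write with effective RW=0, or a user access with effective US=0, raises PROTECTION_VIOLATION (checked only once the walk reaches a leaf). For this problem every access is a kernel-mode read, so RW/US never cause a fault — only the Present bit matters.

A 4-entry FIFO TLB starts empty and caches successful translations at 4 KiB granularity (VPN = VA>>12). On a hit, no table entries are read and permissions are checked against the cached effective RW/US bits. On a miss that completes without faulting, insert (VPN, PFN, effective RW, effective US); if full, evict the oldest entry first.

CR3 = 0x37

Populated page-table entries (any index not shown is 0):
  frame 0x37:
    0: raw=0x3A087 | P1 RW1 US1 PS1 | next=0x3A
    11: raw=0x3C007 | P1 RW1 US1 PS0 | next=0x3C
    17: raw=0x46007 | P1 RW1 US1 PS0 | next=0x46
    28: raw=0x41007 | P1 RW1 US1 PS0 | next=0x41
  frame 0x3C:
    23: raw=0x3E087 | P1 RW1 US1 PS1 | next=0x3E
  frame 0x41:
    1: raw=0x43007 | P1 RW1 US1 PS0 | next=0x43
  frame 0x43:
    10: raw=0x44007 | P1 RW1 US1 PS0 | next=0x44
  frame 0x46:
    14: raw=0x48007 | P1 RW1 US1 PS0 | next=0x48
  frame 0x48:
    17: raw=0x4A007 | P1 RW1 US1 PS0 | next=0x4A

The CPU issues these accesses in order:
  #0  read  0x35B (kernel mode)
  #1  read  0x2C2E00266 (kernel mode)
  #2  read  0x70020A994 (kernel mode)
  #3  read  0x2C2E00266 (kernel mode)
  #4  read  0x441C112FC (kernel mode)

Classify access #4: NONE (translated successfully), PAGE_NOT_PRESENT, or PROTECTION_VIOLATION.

Per-access translation:
#0 VA=0x35B (r,kernel):
  lvl0: tbl 0x37, slot 0 ⇒ 0x3A087 (P1/RW1/US1/PS1)
  → PA=0x3A35B (huge @L0)  (1 entries read)
#1 VA=0x2C2E00266 (r,kernel):
  lvl0: tbl 0x37, slot 11 ⇒ 0x3C007 (P1/RW1/US1/PS0)
  lvl1: tbl 0x3C, slot 23 ⇒ 0x3E087 (P1/RW1/US1/PS1)
  → PA=0x3E266 (huge @L1)  (2 entries read)
#2 VA=0x70020A994 (r,kernel):
  lvl0: tbl 0x37, slot 28 ⇒ 0x41007 (P1/RW1/US1/PS0)
  lvl1: tbl 0x41, slot 1 ⇒ 0x43007 (P1/RW1/US1/PS0)
  lvl2: tbl 0x43, slot 10 ⇒ 0x44007 (P1/RW1/US1/PS0)
  → PA=0x44994  (3 entries read)
#3 VA=0x2C2E00266 (r,kernel):
  TLB hit vpn=0x2C2E00 → PA=0x3E266
#4 VA=0x441C112FC (r,kernel):
  lvl0: tbl 0x37, slot 17 ⇒ 0x46007 (P1/RW1/US1/PS0)
  lvl1: tbl 0x46, slot 14 ⇒ 0x48007 (P1/RW1/US1/PS0)
  lvl2: tbl 0x48, slot 17 ⇒ 0x4A007 (P1/RW1/US1/PS0)
  → PA=0x4A2FC  (3 entries read)

Access #4 fault: NONE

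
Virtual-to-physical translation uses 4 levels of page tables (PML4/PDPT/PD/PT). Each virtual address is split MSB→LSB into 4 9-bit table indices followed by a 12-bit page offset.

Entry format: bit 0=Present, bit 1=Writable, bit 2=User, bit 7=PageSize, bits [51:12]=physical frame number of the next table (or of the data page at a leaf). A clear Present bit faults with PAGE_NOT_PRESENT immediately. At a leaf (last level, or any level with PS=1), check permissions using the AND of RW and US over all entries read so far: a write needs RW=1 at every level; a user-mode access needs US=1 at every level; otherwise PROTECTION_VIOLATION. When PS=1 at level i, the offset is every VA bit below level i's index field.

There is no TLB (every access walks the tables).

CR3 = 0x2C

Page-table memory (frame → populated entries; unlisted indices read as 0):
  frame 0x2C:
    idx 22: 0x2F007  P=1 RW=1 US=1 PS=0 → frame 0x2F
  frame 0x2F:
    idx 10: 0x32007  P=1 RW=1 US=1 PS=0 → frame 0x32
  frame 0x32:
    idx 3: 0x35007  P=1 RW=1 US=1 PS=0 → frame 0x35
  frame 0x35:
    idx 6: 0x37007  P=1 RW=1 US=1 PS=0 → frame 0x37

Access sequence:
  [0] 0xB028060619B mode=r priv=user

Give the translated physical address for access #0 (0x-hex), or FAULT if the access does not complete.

Trace:
#0 VA=0xB028060619B (r,user):
  [0] read 0x2C idx=22: raw=0x2F007 flags P=1 W=1 U=1 S=0
  [1] read 0x2F idx=10: raw=0x32007 flags P=1 W=1 U=1 S=0
  [2] read 0x32 idx=3: raw=0x35007 flags P=1 W=1 U=1 S=0
  [3] read 0x35 idx=6: raw=0x37007 flags P=1 W=1 U=1 S=0
  ⇒ phys 0x3719B  [4 reads]

Access #0 PA: 0x3719B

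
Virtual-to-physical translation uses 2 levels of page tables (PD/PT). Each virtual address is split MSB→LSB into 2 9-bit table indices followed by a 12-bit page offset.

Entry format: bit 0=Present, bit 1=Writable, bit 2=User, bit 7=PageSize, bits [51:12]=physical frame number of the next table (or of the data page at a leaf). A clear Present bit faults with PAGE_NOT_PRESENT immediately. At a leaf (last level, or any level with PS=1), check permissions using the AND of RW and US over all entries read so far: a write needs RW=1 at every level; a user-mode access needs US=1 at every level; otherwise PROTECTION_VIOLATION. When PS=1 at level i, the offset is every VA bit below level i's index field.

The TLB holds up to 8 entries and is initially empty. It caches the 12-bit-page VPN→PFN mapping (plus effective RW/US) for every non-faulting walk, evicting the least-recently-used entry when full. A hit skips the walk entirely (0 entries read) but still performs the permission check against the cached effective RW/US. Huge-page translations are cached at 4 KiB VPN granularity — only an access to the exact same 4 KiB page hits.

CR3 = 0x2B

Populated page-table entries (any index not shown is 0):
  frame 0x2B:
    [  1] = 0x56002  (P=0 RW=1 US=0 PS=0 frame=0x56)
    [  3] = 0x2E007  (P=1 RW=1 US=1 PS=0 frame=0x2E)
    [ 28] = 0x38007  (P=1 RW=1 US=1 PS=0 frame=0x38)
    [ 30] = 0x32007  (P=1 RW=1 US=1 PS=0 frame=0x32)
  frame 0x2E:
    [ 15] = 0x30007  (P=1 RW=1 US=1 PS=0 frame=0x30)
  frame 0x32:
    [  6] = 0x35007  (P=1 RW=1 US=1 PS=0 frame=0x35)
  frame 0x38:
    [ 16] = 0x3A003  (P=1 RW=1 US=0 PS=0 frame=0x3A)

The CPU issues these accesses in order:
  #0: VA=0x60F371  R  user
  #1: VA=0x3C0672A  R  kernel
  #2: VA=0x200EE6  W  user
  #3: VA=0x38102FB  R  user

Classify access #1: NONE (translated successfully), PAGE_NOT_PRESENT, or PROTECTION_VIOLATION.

Walk each access:
#0 VA=0x60F371 (r,user):
  L0 @0x2B[3] → 0x2E007  P=1,RW=1,US=1,PS=0
  L1 @0x2E[15] → 0x30007  P=1,RW=1,US=1,PS=0
  ⇒ phys 0x30371  [2 reads]
#1 VA=0x3C0672A (r,kernel):
  L0 @0x2B[30] → 0x32007  P=1,RW=1,US=1,PS=0
  L1 @0x32[6] → 0x35007  P=1,RW=1,US=1,PS=0
  ⇒ phys 0x3572A  [2 reads]
#2 VA=0x200EE6 (w,user):
  L0 @0x2B[1] → 0x56002  P=0,RW=1,US=0,PS=0
  ⇒ fault: PAGE_NOT_PRESENT  — 1 lookups
#3 VA=0x38102FB (r,user):
  L0 @0x2B[28] → 0x38007  P=1,RW=1,US=1,PS=0
  L1 @0x38[16] → 0x3A003  P=1,RW=1,US=0,PS=0
  ⇒ fault: PROTECTION_VIOLATION  — 2 lookups

Access #1 fault: NONE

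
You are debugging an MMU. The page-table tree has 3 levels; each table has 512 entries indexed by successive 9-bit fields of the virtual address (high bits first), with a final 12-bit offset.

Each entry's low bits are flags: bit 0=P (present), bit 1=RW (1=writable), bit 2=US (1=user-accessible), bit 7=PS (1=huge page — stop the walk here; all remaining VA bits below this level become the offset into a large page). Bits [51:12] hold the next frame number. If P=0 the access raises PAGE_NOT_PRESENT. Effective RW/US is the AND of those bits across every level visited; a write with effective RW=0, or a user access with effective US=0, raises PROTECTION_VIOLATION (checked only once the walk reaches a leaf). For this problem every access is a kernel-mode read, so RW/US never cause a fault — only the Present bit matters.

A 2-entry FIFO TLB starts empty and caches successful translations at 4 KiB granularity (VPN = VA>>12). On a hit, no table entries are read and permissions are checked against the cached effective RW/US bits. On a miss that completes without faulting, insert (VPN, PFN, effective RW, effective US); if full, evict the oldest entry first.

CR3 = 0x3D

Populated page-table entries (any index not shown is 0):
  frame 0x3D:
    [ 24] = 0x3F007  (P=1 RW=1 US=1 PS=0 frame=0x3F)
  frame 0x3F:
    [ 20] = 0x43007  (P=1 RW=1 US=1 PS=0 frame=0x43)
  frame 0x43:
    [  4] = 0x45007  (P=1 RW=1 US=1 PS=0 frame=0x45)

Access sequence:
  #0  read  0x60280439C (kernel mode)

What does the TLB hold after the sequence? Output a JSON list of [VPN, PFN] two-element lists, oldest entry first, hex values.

Per-access translation:
#0 VA=0x60280439C (r,kernel):
  L0 @0x3D[24] → 0x3F007  P=1,RW=1,US=1,PS=0
  L1 @0x3F[20] → 0x43007  P=1,RW=1,US=1,PS=0
  L2 @0x43[4] → 0x45007  P=1,RW=1,US=1,PS=0
  ⇒ phys 0x4539C  [3 reads]

TLB: [["0x602804", "0x45"]]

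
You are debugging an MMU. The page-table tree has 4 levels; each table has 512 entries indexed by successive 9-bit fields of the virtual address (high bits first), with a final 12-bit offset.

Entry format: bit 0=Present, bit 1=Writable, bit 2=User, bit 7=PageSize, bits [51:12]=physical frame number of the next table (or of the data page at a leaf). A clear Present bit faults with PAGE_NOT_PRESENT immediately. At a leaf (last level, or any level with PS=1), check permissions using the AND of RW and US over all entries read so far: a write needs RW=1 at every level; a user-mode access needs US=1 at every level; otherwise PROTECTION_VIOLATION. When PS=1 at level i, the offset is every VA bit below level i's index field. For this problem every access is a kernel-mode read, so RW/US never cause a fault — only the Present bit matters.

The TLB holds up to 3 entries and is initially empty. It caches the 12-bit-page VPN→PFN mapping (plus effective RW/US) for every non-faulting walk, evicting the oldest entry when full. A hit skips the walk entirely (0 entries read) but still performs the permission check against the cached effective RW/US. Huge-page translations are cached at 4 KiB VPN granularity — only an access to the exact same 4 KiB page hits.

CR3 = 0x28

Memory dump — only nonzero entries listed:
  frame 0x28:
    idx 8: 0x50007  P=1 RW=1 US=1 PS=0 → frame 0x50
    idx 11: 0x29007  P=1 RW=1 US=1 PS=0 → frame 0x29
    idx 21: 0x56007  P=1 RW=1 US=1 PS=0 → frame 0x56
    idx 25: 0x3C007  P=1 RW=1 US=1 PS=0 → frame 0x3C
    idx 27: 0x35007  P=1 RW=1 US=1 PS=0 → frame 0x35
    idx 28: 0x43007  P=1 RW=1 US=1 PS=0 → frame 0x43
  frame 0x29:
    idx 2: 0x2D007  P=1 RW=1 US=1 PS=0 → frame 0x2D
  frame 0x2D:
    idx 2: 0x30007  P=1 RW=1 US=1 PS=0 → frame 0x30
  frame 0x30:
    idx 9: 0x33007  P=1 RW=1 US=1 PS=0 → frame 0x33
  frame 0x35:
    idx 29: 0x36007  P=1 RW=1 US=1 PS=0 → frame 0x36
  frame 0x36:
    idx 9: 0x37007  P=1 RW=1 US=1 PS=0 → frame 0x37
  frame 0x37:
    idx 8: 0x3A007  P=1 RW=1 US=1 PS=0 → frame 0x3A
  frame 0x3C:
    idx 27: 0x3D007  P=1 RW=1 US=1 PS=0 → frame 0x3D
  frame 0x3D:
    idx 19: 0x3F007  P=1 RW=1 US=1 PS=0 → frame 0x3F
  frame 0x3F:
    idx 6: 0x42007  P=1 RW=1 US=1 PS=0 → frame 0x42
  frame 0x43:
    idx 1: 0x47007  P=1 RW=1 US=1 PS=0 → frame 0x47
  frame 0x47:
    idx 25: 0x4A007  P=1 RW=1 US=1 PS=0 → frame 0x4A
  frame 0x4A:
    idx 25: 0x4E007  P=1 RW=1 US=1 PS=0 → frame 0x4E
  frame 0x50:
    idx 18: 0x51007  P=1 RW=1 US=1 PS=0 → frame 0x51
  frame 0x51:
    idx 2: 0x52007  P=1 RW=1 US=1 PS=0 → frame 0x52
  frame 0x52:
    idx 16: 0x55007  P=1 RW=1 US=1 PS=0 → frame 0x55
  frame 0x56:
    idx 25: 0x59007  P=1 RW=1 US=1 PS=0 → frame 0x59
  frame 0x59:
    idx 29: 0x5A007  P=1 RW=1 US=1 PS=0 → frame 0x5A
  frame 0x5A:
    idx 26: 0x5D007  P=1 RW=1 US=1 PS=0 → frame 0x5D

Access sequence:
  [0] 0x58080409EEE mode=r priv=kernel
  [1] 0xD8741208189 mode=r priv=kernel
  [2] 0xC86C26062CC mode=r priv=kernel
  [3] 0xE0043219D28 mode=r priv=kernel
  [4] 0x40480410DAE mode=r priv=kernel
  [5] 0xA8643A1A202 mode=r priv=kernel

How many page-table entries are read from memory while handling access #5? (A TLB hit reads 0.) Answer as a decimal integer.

Walk each access:
#0 VA=0x58080409EEE (r,kernel):
  L0 @0x28[11] → 0x29007  P=1,RW=1,US=1,PS=0
  L1 @0x29[2] → 0x2D007  P=1,RW=1,US=1,PS=0
  L2 @0x2D[2] → 0x30007  P=1,RW=1,US=1,PS=0
  L3 @0x30[9] → 0x33007  P=1,RW=1,US=1,PS=0
  ✓ 0x33EEE  — 4 lookups
#1 VA=0xD8741208189 (r,kernel):
  L0 @0x28[27] → 0x35007  P=1,RW=1,US=1,PS=0
  L1 @0x35[29] → 0x36007  P=1,RW=1,US=1,PS=0
  L2 @0x36[9] → 0x37007  P=1,RW=1,US=1,PS=0
  L3 @0x37[8] → 0x3A007  P=1,RW=1,US=1,PS=0
  ✓ 0x3A189  — 4 lookups
#2 VA=0xC86C26062CC (r,kernel):
  L0 @0x28[25] → 0x3C007  P=1,RW=1,US=1,PS=0
  L1 @0x3C[27] → 0x3D007  P=1,RW=1,US=1,PS=0
  L2 @0x3D[19] → 0x3F007  P=1,RW=1,US=1,PS=0
  L3 @0x3F[6] → 0x42007  P=1,RW=1,US=1,PS=0
  ✓ 0x422CC  — 4 lookups
#3 VA=0xE0043219D28 (r,kernel):
  L0 @0x28[28] → 0x43007  P=1,RW=1,US=1,PS=0
  L1 @0x43[1] → 0x47007  P=1,RW=1,US=1,PS=0
  L2 @0x47[25] → 0x4A007  P=1,RW=1,US=1,PS=0
  L3 @0x4A[25] → 0x4E007  P=1,RW=1,US=1,PS=0
  ✓ 0x4ED28  — 4 lookups
#4 VA=0x40480410DAE (r,kernel):
  L0 @0x28[8] → 0x50007  P=1,RW=1,US=1,PS=0
  L1 @0x50[18] → 0x51007  P=1,RW=1,US=1,PS=0
  L2 @0x51[2] → 0x52007  P=1,RW=1,US=1,PS=0
  L3 @0x52[16] → 0x55007  P=1,RW=1,US=1,PS=0
  ✓ 0x55DAE  — 4 lookups
#5 VA=0xA8643A1A202 (r,kernel):
  L0 @0x28[21] → 0x56007  P=1,RW=1,US=1,PS=0
  L1 @0x56[25] → 0x59007  P=1,RW=1,US=1,PS=0
  L2 @0x59[29] → 0x5A007  P=1,RW=1,US=1,PS=0
  L3 @0x5A[26] → 0x5D007  P=1,RW=1,US=1,PS=0
  ✓ 0x5D202  — 4 lookups

Entries read for #5: 4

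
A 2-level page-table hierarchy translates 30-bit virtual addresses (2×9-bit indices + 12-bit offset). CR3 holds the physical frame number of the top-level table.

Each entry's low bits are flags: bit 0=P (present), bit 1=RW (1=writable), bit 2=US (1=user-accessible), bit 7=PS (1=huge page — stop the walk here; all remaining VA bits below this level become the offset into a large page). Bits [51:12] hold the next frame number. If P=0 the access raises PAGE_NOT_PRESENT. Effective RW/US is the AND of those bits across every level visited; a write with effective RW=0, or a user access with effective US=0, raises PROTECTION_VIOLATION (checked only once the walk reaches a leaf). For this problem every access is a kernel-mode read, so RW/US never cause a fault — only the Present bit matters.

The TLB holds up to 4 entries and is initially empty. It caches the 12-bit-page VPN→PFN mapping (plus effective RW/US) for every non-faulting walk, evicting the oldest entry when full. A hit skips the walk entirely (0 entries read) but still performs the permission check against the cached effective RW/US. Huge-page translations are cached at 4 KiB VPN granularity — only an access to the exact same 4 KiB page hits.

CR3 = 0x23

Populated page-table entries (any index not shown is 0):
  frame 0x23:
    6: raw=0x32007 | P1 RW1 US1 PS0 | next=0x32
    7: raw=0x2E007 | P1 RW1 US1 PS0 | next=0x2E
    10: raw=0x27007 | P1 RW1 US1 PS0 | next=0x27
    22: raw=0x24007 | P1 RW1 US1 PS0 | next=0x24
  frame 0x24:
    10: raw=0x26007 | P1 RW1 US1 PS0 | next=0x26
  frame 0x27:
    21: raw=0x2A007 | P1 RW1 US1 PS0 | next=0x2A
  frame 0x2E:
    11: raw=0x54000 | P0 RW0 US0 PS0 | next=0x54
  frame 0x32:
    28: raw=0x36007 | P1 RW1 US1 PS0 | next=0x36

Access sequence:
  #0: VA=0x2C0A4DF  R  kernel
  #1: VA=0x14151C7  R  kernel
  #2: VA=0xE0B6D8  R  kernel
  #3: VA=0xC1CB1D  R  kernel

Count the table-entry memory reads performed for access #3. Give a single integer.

Per-access translation:
#0 VA=0x2C0A4DF (r,kernel):
  lvl0: tbl 0x23, slot 22 ⇒ 0x24007 (P1/RW1/US1/PS0)
  lvl1: tbl 0x24, slot 10 ⇒ 0x26007 (P1/RW1/US1/PS0)
  → PA=0x264DF  (2 entries read)
#1 VA=0x14151C7 (r,kernel):
  lvl0: tbl 0x23, slot 10 ⇒ 0x27007 (P1/RW1/US1/PS0)
  lvl1: tbl 0x27, slot 21 ⇒ 0x2A007 (P1/RW1/US1/PS0)
  → PA=0x2A1C7  (2 entries read)
#2 VA=0xE0B6D8 (r,kernel):
  lvl0: tbl 0x23, slot 7 ⇒ 0x2E007 (P1/RW1/US1/PS0)
  lvl1: tbl 0x2E, slot 11 ⇒ 0x54000 (P0/RW0/US0/PS0)
  ⇒ fault: PAGE_NOT_PRESENT  — 2 lookups
#3 VA=0xC1CB1D (r,kernel):
  lvl0: tbl 0x23, slot 6 ⇒ 0x32007 (P1/RW1/US1/PS0)
  lvl1: tbl 0x32, slot 28 ⇒ 0x36007 (P1/RW1/US1/PS0)
  → PA=0x36B1D  (2 entries read)

Entries read for #3: 2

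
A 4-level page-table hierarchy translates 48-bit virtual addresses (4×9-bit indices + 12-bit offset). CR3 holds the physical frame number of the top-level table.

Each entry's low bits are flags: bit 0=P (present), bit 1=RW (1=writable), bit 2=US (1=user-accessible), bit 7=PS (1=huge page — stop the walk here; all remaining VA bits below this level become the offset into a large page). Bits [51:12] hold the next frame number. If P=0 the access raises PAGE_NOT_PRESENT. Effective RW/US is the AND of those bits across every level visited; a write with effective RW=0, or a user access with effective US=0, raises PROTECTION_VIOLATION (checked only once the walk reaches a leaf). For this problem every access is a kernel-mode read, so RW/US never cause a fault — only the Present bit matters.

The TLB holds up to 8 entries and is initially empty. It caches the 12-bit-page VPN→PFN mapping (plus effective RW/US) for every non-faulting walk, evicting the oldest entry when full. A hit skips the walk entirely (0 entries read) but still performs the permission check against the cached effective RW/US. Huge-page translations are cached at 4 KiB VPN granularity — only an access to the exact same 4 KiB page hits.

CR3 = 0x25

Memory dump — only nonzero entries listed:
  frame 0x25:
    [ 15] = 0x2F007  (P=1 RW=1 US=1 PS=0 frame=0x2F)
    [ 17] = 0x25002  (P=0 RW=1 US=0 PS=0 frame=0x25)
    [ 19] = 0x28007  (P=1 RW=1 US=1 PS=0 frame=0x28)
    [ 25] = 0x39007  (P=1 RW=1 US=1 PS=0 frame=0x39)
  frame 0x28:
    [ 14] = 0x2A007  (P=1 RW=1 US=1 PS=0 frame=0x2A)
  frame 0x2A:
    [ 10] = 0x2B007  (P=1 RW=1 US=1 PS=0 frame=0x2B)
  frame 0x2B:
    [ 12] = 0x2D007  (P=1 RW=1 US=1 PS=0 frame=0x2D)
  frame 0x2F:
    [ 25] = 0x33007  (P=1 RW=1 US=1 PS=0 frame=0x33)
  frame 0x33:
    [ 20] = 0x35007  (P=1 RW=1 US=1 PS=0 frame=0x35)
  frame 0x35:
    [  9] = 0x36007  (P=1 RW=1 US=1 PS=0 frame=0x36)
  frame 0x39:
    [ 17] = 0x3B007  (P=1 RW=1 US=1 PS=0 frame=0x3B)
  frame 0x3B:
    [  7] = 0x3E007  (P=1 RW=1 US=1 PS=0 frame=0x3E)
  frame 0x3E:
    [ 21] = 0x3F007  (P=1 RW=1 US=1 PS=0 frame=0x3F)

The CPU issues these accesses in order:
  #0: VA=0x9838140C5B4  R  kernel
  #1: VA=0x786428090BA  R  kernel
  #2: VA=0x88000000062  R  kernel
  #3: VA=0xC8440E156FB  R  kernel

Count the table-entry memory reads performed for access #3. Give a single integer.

Walk each access:
#0 VA=0x9838140C5B4 (r,kernel):
  L0 @0x25[19] → 0x28007  P=1,RW=1,US=1,PS=0
  L1 @0x28[14] → 0x2A007  P=1,RW=1,US=1,PS=0
  L2 @0x2A[10] → 0x2B007  P=1,RW=1,US=1,PS=0
  L3 @0x2B[12] → 0x2D007  P=1,RW=1,US=1,PS=0
  ✓ 0x2D5B4  — 4 lookups
#1 VA=0x786428090BA (r,kernel):
  L0 @0x25[15] → 0x2F007  P=1,RW=1,US=1,PS=0
  L1 @0x2F[25] → 0x33007  P=1,RW=1,US=1,PS=0
  L2 @0x33[20] → 0x35007  P=1,RW=1,US=1,PS=0
  L3 @0x35[9] → 0x36007  P=1,RW=1,US=1,PS=0
  ✓ 0x360BA  — 4 lookups
#2 VA=0x88000000062 (r,kernel):
  L0 @0x25[17] → 0x25002  P=0,RW=1,US=0,PS=0
  ⇒ fault: PAGE_NOT_PRESENT  — 1 lookups
#3 VA=0xC8440E156FB (r,kernel):
  L0 @0x25[25] → 0x39007  P=1,RW=1,US=1,PS=0
  L1 @0x39[17] → 0x3B007  P=1,RW=1,US=1,PS=0
  L2 @0x3B[7] → 0x3E007  P=1,RW=1,US=1,PS=0
  L3 @0x3E[21] → 0x3F007  P=1,RW=1,US=1,PS=0
  ✓ 0x3F6FB  — 4 lookups

Entries read for #3: 4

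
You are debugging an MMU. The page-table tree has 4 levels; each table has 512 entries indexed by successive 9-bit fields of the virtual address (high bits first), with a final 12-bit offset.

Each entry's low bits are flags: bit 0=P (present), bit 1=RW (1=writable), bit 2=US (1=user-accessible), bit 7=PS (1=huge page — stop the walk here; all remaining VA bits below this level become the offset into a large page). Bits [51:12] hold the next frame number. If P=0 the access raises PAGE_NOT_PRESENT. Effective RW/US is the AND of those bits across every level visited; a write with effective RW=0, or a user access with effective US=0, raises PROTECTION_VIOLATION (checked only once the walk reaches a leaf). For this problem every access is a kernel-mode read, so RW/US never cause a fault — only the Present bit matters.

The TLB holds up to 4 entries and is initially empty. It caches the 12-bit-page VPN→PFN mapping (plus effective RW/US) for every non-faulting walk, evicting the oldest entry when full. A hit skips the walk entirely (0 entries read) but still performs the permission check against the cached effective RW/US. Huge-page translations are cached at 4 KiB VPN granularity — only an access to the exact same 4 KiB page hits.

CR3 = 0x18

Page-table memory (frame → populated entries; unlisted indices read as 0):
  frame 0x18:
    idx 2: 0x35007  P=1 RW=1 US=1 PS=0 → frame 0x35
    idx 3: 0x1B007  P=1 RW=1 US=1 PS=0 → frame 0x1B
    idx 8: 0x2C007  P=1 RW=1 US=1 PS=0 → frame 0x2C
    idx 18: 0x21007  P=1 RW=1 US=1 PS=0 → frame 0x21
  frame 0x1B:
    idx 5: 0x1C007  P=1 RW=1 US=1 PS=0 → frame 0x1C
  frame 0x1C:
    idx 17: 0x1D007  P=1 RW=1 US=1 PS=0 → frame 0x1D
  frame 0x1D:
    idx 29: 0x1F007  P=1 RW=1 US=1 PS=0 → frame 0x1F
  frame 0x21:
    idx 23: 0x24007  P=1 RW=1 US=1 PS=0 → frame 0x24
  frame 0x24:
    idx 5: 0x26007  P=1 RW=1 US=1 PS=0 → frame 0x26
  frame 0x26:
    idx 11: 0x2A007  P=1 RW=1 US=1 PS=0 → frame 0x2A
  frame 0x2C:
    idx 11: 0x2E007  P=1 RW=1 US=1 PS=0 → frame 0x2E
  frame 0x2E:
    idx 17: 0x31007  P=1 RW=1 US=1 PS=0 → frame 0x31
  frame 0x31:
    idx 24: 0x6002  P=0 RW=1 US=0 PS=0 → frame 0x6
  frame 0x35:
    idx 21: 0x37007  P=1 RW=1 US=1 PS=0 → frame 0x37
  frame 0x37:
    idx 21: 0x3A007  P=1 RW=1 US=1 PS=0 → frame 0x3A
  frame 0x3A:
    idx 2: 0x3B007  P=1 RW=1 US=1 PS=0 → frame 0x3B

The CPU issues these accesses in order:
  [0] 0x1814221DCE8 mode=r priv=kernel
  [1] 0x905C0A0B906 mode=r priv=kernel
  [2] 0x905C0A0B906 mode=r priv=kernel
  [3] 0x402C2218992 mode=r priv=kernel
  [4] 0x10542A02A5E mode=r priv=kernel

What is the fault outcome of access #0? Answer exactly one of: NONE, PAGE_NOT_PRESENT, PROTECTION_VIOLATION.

Trace:
#0 VA=0x1814221DCE8 (r,kernel):
  lvl0: tbl 0x18, slot 3 ⇒ 0x1B007 (P1/RW1/US1/PS0)
  lvl1: tbl 0x1B, slot 5 ⇒ 0x1C007 (P1/RW1/US1/PS0)
  lvl2: tbl 0x1C, slot 17 ⇒ 0x1D007 (P1/RW1/US1/PS0)
  lvl3: tbl 0x1D, slot 29 ⇒ 0x1F007 (P1/RW1/US1/PS0)
  → PA=0x1FCE8  (4 entries read)
#1 VA=0x905C0A0B906 (r,kernel):
  lvl0: tbl 0x18, slot 18 ⇒ 0x21007 (P1/RW1/US1/PS0)
  lvl1: tbl 0x21, slot 23 ⇒ 0x24007 (P1/RW1/US1/PS0)
  lvl2: tbl 0x24, slot 5 ⇒ 0x26007 (P1/RW1/US1/PS0)
  lvl3: tbl 0x26, slot 11 ⇒ 0x2A007 (P1/RW1/US1/PS0)
  → PA=0x2A906  (4 entries read)
#2 VA=0x905C0A0B906 (r,kernel):
  TLB hit vpn=0x905C0A0B → PA=0x2A906
#3 VA=0x402C2218992 (r,kernel):
  lvl0: tbl 0x18, slot 8 ⇒ 0x2C007 (P1/RW1/US1/PS0)
  lvl1: tbl 0x2C, slot 11 ⇒ 0x2E007 (P1/RW1/US1/PS0)
  lvl2: tbl 0x2E, slot 17 ⇒ 0x31007 (P1/RW1/US1/PS0)
  lvl3: tbl 0x31, slot 24 ⇒ 0x6002 (P0/RW1/US0/PS0)
  → PAGE_NOT_PRESENT  (4 entries read)
#4 VA=0x10542A02A5E (r,kernel):
  lvl0: tbl 0x18, slot 2 ⇒ 0x35007 (P1/RW1/US1/PS0)
  lvl1: tbl 0x35, slot 21 ⇒ 0x37007 (P1/RW1/US1/PS0)
  lvl2: tbl 0x37, slot 21 ⇒ 0x3A007 (P1/RW1/US1/PS0)
  lvl3: tbl 0x3A, slot 2 ⇒ 0x3B007 (P1/RW1/US1/PS0)
  → PA=0x3BA5E  (4 entries read)

Access #0 fault: NONE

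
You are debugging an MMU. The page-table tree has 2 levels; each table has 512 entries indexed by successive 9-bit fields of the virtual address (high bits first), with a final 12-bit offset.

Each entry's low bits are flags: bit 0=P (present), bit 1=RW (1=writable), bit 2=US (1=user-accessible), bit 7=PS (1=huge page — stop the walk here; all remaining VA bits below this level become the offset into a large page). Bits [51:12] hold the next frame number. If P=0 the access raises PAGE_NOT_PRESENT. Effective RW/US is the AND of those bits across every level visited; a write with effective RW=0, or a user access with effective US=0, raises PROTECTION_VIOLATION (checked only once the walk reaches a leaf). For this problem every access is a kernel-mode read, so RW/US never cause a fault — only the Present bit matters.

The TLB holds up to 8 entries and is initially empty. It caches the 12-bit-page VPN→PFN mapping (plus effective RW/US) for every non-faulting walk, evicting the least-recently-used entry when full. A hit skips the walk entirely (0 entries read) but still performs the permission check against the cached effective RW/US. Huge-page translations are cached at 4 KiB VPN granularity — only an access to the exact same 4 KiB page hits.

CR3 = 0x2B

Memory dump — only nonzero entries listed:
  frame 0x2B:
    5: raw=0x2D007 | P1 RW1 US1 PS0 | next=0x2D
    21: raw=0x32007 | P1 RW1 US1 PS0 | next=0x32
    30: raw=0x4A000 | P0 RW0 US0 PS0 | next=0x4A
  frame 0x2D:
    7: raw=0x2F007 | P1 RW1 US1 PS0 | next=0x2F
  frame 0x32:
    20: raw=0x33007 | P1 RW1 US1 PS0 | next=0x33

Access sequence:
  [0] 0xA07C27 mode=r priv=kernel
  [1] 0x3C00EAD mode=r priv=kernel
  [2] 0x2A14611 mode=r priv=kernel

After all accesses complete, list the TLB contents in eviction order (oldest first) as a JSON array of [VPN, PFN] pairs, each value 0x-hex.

Walk each access:
#0 VA=0xA07C27 (r,kernel):
  [0] read 0x2B idx=5: raw=0x2D007 flags P=1 W=1 U=1 S=0
  [1] read 0x2D idx=7: raw=0x2F007 flags P=1 W=1 U=1 S=0
  → PA=0x2FC27  (2 entries read)
#1 VA=0x3C00EAD (r,kernel):
  [0] read 0x2B idx=30: raw=0x4A000 flags P=0 W=0 U=0 S=0
  ✗ PAGE_NOT_PRESENT  [1 reads]
#2 VA=0x2A14611 (r,kernel):
  [0] read 0x2B idx=21: raw=0x32007 flags P=1 W=1 U=1 S=0
  [1] read 0x32 idx=20: raw=0x33007 flags P=1 W=1 U=1 S=0
  → PA=0x33611  (2 entries read)

TLB: [["0xA07", "0x2F"], ["0x2A14", "0x33"]]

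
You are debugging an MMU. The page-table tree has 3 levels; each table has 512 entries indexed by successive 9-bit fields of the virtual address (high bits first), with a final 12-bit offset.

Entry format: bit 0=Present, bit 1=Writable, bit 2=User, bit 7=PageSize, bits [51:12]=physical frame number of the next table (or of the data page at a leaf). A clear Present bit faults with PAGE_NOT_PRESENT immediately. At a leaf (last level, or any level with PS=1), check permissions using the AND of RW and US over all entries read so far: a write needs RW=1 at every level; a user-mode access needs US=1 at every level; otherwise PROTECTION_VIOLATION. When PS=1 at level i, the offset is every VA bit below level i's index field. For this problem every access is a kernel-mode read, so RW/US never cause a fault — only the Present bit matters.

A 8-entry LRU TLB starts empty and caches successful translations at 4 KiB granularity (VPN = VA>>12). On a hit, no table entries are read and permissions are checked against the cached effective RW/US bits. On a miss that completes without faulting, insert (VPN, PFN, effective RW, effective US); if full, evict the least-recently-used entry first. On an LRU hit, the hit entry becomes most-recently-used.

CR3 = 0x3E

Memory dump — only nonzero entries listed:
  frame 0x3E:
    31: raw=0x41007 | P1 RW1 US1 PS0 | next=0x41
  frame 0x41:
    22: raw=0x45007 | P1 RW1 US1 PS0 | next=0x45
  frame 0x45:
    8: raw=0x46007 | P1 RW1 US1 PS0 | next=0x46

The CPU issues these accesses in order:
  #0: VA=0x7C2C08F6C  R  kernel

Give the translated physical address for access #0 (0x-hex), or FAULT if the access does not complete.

Walk each access:
#0 VA=0x7C2C08F6C (r,kernel):
  L0 @0x3E[31] → 0x41007  P=1,RW=1,US=1,PS=0
  L1 @0x41[22] → 0x45007  P=1,RW=1,US=1,PS=0
  L2 @0x45[8] → 0x46007  P=1,RW=1,US=1,PS=0
  ✓ 0x46F6C  — 3 lookups

Access #0 PA: 0x46F6C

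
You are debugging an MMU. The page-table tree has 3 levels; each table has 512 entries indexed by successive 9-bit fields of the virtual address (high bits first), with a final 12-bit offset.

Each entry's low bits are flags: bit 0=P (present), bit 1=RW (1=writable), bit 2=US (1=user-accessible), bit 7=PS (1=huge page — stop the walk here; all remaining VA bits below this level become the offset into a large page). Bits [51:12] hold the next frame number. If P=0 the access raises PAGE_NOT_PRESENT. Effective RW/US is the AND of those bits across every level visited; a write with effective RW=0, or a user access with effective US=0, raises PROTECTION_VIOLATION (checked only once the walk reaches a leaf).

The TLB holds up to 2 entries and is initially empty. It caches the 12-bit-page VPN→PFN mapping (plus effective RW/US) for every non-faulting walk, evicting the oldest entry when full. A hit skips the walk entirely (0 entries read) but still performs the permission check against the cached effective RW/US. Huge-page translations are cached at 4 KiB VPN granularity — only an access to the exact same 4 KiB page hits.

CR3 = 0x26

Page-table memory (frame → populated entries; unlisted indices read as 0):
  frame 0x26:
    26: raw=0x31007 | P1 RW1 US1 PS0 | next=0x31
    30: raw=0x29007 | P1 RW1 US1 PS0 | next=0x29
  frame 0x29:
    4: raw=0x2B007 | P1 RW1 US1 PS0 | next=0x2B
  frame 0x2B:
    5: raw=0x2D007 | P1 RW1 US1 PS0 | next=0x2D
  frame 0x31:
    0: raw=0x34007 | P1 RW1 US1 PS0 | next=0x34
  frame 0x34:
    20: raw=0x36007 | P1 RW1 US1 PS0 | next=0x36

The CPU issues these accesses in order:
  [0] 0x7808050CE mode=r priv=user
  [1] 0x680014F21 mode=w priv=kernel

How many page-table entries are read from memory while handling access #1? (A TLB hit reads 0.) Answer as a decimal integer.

Walk each access:
#0 VA=0x7808050CE (r,user):
  L0: frame=0x26 idx=30 entry=0x29007 [P=1 RW=1 US=1 PS=0]
  L1: frame=0x29 idx=4 entry=0x2B007 [P=1 RW=1 US=1 PS=0]
  L2: frame=0x2B idx=5 entry=0x2D007 [P=1 RW=1 US=1 PS=0]
  ✓ 0x2D0CE  — 3 lookups
#1 VA=0x680014F21 (w,kernel):
  L0: frame=0x26 idx=26 entry=0x31007 [P=1 RW=1 US=1 PS=0]
  L1: frame=0x31 idx=0 entry=0x34007 [P=1 RW=1 US=1 PS=0]
  L2: frame=0x34 idx=20 entry=0x36007 [P=1 RW=1 US=1 PS=0]
  ✓ 0x36F21  — 3 lookups

Entries read for #1: 3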